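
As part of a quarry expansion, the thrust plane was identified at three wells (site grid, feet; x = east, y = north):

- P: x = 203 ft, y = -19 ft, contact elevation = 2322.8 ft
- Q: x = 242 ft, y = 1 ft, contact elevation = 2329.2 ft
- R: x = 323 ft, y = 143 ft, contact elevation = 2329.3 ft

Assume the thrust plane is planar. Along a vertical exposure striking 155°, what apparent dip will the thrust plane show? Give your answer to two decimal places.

Two edge vectors: P→Q = (39, 20, 6.4), P→R = (120, 162, 6.5).
Normal n = (P→Q) × (P→R) = (-906.8, 514.5, 3918).
So ∂z/∂x = −n_x/n_z = 0.23144 and ∂z/∂y = −n_y/n_z = −0.13132.
Unit vector along 155° is (sin 155°, cos 155°) = (0.4226, -0.9063).
Slope in that direction = a·(0.4226) + b·(-0.9063) = 0.21683.
Apparent dip = arctan|0.21683| = 12.23° (true dip is 14.9°, so apparent ≤ true as expected).

12.23°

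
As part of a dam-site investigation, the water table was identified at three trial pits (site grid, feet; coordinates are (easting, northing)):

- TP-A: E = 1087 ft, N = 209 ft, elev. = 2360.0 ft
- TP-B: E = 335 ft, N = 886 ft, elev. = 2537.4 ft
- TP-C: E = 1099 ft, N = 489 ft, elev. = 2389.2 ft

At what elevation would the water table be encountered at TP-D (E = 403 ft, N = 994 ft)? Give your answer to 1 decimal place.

Let the plane be z = a·E + b·N + c.
TP-B−TP-A: −752a + 677b = 177.4;  TP-C−TP-A: 12a + 280b = 29.2.
Solving gives a = −0.136743, b = 0.110146.
Then c = 2360 − a·1087 − b·209 = 2485.62.
At (403, 994): z = −55.1 + 109.5 + 2485.62 = 2540.0 ft.

2540.0 ft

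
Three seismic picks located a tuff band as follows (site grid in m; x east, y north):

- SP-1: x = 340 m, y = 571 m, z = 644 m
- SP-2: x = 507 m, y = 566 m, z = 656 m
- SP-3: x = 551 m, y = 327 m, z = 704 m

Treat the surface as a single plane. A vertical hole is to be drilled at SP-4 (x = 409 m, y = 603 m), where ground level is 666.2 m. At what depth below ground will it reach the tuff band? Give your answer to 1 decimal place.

Two edge vectors: SP-1→SP-2 = (167, -5, 12), SP-1→SP-3 = (211, -244, 60).
Normal n = (SP-1→SP-2) × (SP-1→SP-3) = (2628, -7488, -39693).
So ∂z/∂x = −n_x/n_z = 0.06621 and ∂z/∂y = −n_y/n_z = −0.18865.
Intercept c from SP-1: 644 − 22.51 + 107.72 = 729.21.
At (409, 603): z_contact = 27.08 − 113.75 + 729.21 = 642.53 m.
Depth below ground = 666.2 − 642.53 = 23.7 m.

23.7 m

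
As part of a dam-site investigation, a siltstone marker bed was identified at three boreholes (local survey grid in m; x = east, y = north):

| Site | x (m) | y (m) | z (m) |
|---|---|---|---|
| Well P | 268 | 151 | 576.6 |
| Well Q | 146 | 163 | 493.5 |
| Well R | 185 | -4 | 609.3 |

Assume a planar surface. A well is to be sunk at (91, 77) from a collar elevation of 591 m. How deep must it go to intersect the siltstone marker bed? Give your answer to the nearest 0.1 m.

Let the plane be z = a·x + b·y + c.
Well Q−Well P: −122a + 12b = −83.1;  Well R−Well P: −83a − 155b = 32.7.
Solving gives a = 0.62735, b = −0.54691.
Then c = 576.6 − a·268 − b·151 = 491.05.
At (91, 77): z_contact = 57.09 − 42.11 + 491.05 = 506.03 m.
Depth below ground = 591 − 506.03 = 85.0 m.

85.0 m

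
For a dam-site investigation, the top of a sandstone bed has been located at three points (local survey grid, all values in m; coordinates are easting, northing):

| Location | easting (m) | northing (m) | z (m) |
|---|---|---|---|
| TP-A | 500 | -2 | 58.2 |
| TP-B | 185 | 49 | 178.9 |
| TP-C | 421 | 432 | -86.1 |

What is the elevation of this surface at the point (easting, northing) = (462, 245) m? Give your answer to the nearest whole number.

-27 m

Let the plane be z = a·easting + b·northing + c.
TP-B−TP-A: −315a + 51b = 120.7;  TP-C−TP-A: −79a + 434b = −144.3.
Solving gives a = −0.45028, b = −0.41445.
Then c = 58.2 − a·500 − b·-2 = 282.51.
At (462, 245): z = −208.0 − 101.5 + 282.51 = -27.1 m.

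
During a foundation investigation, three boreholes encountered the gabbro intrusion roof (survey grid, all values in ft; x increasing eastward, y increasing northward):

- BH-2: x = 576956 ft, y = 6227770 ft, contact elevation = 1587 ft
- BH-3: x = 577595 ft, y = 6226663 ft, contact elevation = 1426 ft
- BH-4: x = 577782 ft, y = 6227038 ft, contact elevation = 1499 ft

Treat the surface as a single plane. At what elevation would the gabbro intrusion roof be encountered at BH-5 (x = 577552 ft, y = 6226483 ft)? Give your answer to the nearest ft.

Two edge vectors: BH-2→BH-3 = (639, -1107, -161), BH-2→BH-4 = (826, -732, -88).
Normal n = (BH-2→BH-3) × (BH-2→BH-4) = (-20436, -76754, 446634).
So ∂z/∂x = −n_x/n_z = 0.04575559 and ∂z/∂y = −n_y/n_z = 0.17184988.
Intercept c from BH-2: 1587 − 26398.96 − 1070241.54 = −1095053.50.
At (577552, 6226483): z = 26426.2 + 1070020.4 − 1095053.50 = 1393.1 ft.

1393 ft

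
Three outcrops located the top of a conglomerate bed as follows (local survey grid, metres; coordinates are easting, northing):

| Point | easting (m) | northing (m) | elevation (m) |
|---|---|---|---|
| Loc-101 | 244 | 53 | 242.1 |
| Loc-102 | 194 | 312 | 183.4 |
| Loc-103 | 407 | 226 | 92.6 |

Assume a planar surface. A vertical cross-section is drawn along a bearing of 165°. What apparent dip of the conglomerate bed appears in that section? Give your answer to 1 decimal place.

10.1°

Two edge vectors: Loc-101→Loc-102 = (-50, 259, -58.7), Loc-101→Loc-103 = (163, 173, -149.5).
Normal n = (Loc-101→Loc-102) × (Loc-101→Loc-103) = (-28565.4, -17043.1, -50867).
So ∂z/∂easting = −n_x/n_z = −0.56157 and ∂z/∂northing = −n_y/n_z = −0.33505.
Unit vector along 165° is (sin 165°, cos 165°) = (0.2588, -0.9659).
Slope in that direction = a·(0.2588) + b·(-0.9659) = 0.17829.
Apparent dip = arctan|0.17829| = 10.1° (true dip is 33.2°, so apparent ≤ true as expected).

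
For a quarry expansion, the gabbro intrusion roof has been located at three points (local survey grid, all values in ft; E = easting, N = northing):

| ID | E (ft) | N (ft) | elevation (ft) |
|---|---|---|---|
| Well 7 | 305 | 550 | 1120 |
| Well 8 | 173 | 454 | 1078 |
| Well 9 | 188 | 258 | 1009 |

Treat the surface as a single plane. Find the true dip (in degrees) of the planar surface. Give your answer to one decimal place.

19.9°

Let the plane be z = a·E + b·N + c.
Well 8−Well 7: −132a − 96b = −42;  Well 9−Well 7: −117a − 292b = −111.
Solving gives a = 0.05888, b = 0.35655.
Gradient magnitude |∇z| = √(a² + b²) = √(0.00347 + 0.12713) = 0.36137.
True dip = arctan(0.36137) = 19.9°, dipping toward S (azimuth ≈ 189°).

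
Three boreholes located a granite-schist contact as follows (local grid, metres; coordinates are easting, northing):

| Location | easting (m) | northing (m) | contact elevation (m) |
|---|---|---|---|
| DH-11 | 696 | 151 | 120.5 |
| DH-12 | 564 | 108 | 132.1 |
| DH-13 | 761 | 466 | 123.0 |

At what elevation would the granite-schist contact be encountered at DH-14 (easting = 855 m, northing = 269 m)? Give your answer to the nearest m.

108 m

Two edge vectors: DH-11→DH-12 = (-132, -43, 11.6), DH-11→DH-13 = (65, 315, 2.5).
Normal n = (DH-11→DH-12) × (DH-11→DH-13) = (-3761.5, 1084, -38785).
So ∂z/∂easting = −n_x/n_z = −0.09698 and ∂z/∂northing = −n_y/n_z = 0.02795.
Intercept c from DH-11: 120.5 + 67.50 − 4.22 = 183.78.
At (855, 269): z = −82.9 + 7.5 + 183.78 = 108.4 m.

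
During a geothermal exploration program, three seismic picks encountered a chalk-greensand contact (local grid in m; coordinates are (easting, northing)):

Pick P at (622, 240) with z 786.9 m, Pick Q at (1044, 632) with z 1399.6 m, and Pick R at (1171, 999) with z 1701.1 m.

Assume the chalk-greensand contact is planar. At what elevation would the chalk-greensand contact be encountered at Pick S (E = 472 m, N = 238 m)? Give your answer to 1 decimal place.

Let the plane be z = a·E + b·N + c.
Pick Q−Pick P: 422a + 392b = 612.7;  Pick R−Pick P: 549a + 759b = 914.2.
Solving gives a = 1.015062, b = 0.470265.
Then c = 786.9 − a·622 − b·240 = 42.67.
At (472, 238): z = 479.1 + 111.9 + 42.67 = 633.7 m.

633.7 m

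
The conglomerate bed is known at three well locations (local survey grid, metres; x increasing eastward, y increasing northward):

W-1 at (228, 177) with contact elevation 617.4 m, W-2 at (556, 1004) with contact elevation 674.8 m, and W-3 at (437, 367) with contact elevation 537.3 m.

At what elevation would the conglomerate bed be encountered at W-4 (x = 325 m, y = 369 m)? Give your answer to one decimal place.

Two edge vectors: W-1→W-2 = (328, 827, 57.4), W-1→W-3 = (209, 190, -80.1).
Normal n = (W-1→W-2) × (W-1→W-3) = (-77148.7, 38269.4, -110523).
So ∂z/∂x = −n_x/n_z = −0.698033 and ∂z/∂y = −n_y/n_z = 0.346257.
Intercept c from W-1: 617.4 + 159.15 − 61.29 = 715.26.
At (325, 369): z = −226.9 + 127.8 + 715.26 = 616.2 m.

616.2 m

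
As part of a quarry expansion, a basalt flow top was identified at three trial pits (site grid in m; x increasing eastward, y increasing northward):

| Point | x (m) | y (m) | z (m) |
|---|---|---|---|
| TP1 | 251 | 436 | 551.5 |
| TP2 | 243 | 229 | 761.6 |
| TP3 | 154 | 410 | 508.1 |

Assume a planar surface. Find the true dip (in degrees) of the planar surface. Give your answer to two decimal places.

51.81°

Let the plane be z = a·x + b·y + c.
TP2−TP1: −8a − 207b = 210.1;  TP3−TP1: −97a − 26b = −43.4.
Solving gives a = 0.72701, b = −1.04307.
Gradient magnitude |∇z| = √(a² + b²) = √(0.52854 + 1.08800) = 1.27143.
True dip = arctan(1.27143) = 51.81°, dipping toward NW (azimuth ≈ 325°).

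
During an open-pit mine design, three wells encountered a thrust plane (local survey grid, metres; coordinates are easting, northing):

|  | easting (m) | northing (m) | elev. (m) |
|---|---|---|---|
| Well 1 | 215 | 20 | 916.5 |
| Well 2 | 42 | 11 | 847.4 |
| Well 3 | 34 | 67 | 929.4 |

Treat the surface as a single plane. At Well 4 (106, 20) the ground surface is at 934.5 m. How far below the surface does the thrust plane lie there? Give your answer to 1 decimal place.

Two edge vectors: Well 1→Well 2 = (-173, -9, -69.1), Well 1→Well 3 = (-181, 47, 12.9).
Normal n = (Well 1→Well 2) × (Well 1→Well 3) = (3131.6, 14738.8, -9760).
So ∂z/∂easting = −n_x/n_z = 0.32086 and ∂z/∂northing = −n_y/n_z = 1.51012.
Intercept c from Well 1: 916.5 − 68.99 − 30.20 = 817.31.
At (106, 20): z_contact = 34.01 + 30.20 + 817.31 = 881.53 m.
Depth below ground = 934.5 − 881.53 = 53.0 m.

53.0 m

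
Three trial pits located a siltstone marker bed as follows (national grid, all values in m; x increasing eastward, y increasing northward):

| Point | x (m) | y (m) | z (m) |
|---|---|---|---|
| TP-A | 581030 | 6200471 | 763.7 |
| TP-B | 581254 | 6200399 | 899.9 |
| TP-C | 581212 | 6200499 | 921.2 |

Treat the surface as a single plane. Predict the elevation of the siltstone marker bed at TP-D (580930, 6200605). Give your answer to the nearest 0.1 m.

Two edge vectors: TP-A→TP-B = (224, -72, 136.2), TP-A→TP-C = (182, 28, 157.5).
Normal n = (TP-A→TP-B) × (TP-A→TP-C) = (-15153.6, -10491.6, 19376).
So ∂z/∂x = −n_x/n_z = 0.782080925 and ∂z/∂y = −n_y/n_z = 0.541473988.
Intercept c from TP-A: 763.7 − 454412.48 − 3357393.76 = −3811042.54.
At (580930, 6200605): z = 454334.3 + 3357466.3 − 3811042.54 = 758.0 m.

758.0 m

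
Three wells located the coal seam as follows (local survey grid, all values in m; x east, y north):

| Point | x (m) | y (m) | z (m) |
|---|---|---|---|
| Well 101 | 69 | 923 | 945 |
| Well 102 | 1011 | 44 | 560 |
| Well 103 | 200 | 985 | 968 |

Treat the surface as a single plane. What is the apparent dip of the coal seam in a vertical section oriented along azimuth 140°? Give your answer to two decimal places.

18.35°

Let the plane be z = a·x + b·y + c.
Well 102−Well 101: 942a − 879b = −385;  Well 103−Well 101: 131a + 62b = 23.
Solving gives a = −0.02105, b = 0.41544.
Unit vector along 140° is (sin 140°, cos 140°) = (0.6428, -0.7660).
Slope in that direction = a·(0.6428) + b·(-0.7660) = −0.33178.
Apparent dip = arctan|0.33178| = 18.35° (true dip is 22.6°, so apparent ≤ true as expected).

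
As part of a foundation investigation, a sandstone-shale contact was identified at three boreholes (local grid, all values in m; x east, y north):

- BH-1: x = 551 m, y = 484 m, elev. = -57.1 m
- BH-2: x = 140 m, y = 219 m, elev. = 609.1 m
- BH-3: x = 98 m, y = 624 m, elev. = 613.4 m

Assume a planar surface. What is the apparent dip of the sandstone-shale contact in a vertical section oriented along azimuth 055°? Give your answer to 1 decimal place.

53.2°

Let the plane be z = a·x + b·y + c.
BH-2−BH-1: −411a − 265b = 666.2;  BH-3−BH-1: −453a + 140b = 670.5.
Solving gives a = −1.52575, b = −0.14761.
Unit vector along 055° is (sin 55°, cos 55°) = (0.8192, 0.5736).
Slope in that direction = a·(0.8192) + b·(0.5736) = −1.33449.
Apparent dip = arctan|1.33449| = 53.2° (true dip is 56.9°, so apparent ≤ true as expected).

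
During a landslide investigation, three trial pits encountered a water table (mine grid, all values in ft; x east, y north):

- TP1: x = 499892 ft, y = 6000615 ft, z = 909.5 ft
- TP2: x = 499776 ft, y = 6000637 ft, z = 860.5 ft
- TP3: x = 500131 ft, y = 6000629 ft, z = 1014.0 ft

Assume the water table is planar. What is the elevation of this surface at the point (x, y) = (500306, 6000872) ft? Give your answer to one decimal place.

1104.4 ft

Two edge vectors: TP1→TP2 = (-116, 22, -49), TP1→TP3 = (239, 14, 104.5).
Normal n = (TP1→TP2) × (TP1→TP3) = (2985, 411, -6882).
So ∂z/∂x = −n_x/n_z = 0.433740192 and ∂z/∂y = −n_y/n_z = 0.059721011.
Intercept c from TP1: 909.5 − 216823.25 − 358362.80 = −574276.55.
At (500306, 6000872): z = 217002.8 + 358378.1 − 574276.55 = 1104.4 ft.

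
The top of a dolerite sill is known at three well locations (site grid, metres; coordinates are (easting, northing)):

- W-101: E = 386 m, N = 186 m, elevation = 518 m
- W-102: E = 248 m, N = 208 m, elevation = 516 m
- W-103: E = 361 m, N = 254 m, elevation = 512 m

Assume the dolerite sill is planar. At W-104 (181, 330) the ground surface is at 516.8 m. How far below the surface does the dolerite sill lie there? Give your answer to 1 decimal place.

Let the plane be z = a·E + b·N + c.
W-102−W-101: −138a + 22b = −2;  W-103−W-101: −25a + 68b = −6.
Solving gives a = 0.00045, b = −0.08807.
Then c = 518 − a·386 − b·186 = 534.21.
At (181, 330): z_contact = 0.08 − 29.06 + 534.21 = 505.23 m.
Depth below ground = 516.8 − 505.23 = 11.6 m.

11.6 m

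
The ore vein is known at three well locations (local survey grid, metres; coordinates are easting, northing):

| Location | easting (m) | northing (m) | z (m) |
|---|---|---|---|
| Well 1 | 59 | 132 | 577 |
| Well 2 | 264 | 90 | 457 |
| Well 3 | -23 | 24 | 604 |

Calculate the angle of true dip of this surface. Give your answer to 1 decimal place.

Two edge vectors: Well 1→Well 2 = (205, -42, -120), Well 1→Well 3 = (-82, -108, 27).
Normal n = (Well 1→Well 2) × (Well 1→Well 3) = (-14094, 4305, -25584).
So ∂z/∂easting = −n_x/n_z = −0.55089 and ∂z/∂northing = −n_y/n_z = 0.16827.
Gradient magnitude |∇z| = √(a² + b²) = √(0.30348 + 0.02831) = 0.57602.
True dip = arctan(0.57602) = 29.9°, dipping toward ESE (azimuth ≈ 107°).

29.9°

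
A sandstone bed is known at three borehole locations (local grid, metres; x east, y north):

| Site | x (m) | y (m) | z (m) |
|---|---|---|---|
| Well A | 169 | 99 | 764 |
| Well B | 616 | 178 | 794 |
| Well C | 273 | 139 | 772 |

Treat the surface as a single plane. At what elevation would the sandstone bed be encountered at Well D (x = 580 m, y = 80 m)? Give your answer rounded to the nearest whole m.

787 m

Two edge vectors: Well A→Well B = (447, 79, 30), Well A→Well C = (104, 40, 8).
Normal n = (Well A→Well B) × (Well A→Well C) = (-568, -456, 9664).
So ∂z/∂x = −n_x/n_z = 0.05877 and ∂z/∂y = −n_y/n_z = 0.04719.
Intercept c from Well A: 764 − 9.93 − 4.67 = 749.40.
At (580, 80): z = 34.1 + 3.8 + 749.40 = 787.3 m.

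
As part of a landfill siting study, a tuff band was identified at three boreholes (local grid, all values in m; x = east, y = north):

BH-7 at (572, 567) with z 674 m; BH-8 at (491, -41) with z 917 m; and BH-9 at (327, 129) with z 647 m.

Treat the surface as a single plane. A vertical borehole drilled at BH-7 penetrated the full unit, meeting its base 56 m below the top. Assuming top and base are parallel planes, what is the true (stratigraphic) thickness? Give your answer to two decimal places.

Let the plane be z = a·x + b·y + c.
BH-8−BH-7: −81a − 608b = 243;  BH-9−BH-7: −245a − 438b = −27.
Solving gives a = 1.08255, b = −0.54389.
|∇z| = √(a²+b²) = 1.21150, so dip δ = arctan(1.21150) = 50.46°.
True thickness = vertical thickness × cos δ = 56 × cos 50.46° = 35.65 m.

35.65 m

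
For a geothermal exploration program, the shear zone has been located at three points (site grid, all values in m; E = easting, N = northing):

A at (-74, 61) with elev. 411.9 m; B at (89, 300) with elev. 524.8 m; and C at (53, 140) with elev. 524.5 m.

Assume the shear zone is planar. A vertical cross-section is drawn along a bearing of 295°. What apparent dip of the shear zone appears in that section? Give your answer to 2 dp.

45.85°

Two edge vectors: A→B = (163, 239, 112.9), A→C = (127, 79, 112.6).
Normal n = (A→B) × (A→C) = (17992.3, -4015.5, -17476).
So ∂z/∂E = −n_x/n_z = 1.02954 and ∂z/∂N = −n_y/n_z = −0.22977.
Unit vector along 295° is (sin 295°, cos 295°) = (-0.9063, 0.4226).
Slope in that direction = a·(-0.9063) + b·(0.4226) = −1.03019.
Apparent dip = arctan|1.03019| = 45.85° (true dip is 46.5°, so apparent ≤ true as expected).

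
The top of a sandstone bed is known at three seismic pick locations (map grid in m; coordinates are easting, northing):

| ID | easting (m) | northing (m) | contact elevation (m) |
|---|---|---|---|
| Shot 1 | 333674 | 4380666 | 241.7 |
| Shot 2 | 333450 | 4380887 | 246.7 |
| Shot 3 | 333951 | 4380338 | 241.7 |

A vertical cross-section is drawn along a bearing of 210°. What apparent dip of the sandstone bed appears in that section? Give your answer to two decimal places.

9.36°

Let the plane be z = a·easting + b·northing + c.
Shot 2−Shot 1: −224a + 221b = 5;  Shot 3−Shot 1: 277a − 328b = 0.
Solving gives a = −0.13382, b = −0.11302.
Unit vector along 210° is (sin 210°, cos 210°) = (-0.5000, -0.8660).
Slope in that direction = a·(-0.5000) + b·(-0.8660) = 0.16479.
Apparent dip = arctan|0.16479| = 9.36° (true dip is 9.9°, so apparent ≤ true as expected).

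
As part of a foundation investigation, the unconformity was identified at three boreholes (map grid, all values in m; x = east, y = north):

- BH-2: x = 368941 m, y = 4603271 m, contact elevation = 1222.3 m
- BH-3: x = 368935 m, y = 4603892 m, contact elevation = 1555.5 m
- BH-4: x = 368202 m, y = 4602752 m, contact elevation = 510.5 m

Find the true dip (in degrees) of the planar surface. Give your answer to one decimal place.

38.5°

Let the plane be z = a·x + b·y + c.
BH-3−BH-2: −6a + 621b = 333.2;  BH-4−BH-2: −739a − 519b = −711.8.
Solving gives a = 0.58242, b = 0.54218.
Gradient magnitude |∇z| = √(a² + b²) = √(0.33921 + 0.29396) = 0.79572.
True dip = arctan(0.79572) = 38.5°, dipping toward SW (azimuth ≈ 227°).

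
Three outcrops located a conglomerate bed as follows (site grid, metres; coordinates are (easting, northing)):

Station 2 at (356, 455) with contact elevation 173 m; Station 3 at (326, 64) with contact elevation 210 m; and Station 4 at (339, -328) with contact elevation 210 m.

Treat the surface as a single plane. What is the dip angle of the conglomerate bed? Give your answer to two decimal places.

40.75°

Let the plane be z = a·E + b·N + c.
Station 3−Station 2: −30a − 391b = 37;  Station 4−Station 2: −17a − 783b = 37.
Solving gives a = −0.86113, b = −0.02856.
Gradient magnitude |∇z| = √(a² + b²) = √(0.74154 + 0.00082) = 0.86160.
True dip = arctan(0.86160) = 40.75°, dipping toward E (azimuth ≈ 088°).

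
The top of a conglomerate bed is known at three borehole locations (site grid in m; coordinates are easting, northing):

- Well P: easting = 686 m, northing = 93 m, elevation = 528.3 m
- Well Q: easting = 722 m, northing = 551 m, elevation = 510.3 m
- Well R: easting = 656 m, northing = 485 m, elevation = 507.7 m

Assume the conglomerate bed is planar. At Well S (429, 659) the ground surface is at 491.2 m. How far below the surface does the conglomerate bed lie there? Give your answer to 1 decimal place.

10.9 m

Two edge vectors: Well P→Well Q = (36, 458, -18), Well P→Well R = (-30, 392, -20.6).
Normal n = (Well P→Well Q) × (Well P→Well R) = (-2378.8, 1281.6, 27852).
So ∂z/∂easting = −n_x/n_z = 0.08541 and ∂z/∂northing = −n_y/n_z = −0.04601.
Intercept c from Well P: 528.3 − 58.59 + 4.28 = 473.99.
At (429, 659): z_contact = 36.64 − 30.32 + 473.99 = 480.31 m.
Depth below ground = 491.2 − 480.31 = 10.9 m.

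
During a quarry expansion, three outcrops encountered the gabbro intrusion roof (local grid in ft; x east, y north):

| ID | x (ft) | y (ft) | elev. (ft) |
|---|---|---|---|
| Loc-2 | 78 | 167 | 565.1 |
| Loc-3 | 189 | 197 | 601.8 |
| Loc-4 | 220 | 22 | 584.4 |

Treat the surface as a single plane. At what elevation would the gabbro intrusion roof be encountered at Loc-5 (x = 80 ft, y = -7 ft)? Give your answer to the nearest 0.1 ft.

539.4 ft

Two edge vectors: Loc-2→Loc-3 = (111, 30, 36.7), Loc-2→Loc-4 = (142, -145, 19.3).
Normal n = (Loc-2→Loc-3) × (Loc-2→Loc-4) = (5900.5, 3069.1, -20355).
So ∂z/∂x = −n_x/n_z = 0.28988 and ∂z/∂y = −n_y/n_z = 0.15078.
Intercept c from Loc-2: 565.1 − 22.61 − 25.18 = 517.31.
At (80, -7): z = 23.2 − 1.1 + 517.31 = 539.4 ft.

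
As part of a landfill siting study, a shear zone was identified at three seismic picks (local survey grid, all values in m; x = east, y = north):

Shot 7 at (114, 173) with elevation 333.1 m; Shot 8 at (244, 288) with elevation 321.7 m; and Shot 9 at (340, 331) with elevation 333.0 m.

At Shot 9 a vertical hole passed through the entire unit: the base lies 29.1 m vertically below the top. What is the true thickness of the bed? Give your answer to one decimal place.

Two edge vectors: Shot 7→Shot 8 = (130, 115, -11.4), Shot 7→Shot 9 = (226, 158, -0.1).
Normal n = (Shot 7→Shot 8) × (Shot 7→Shot 9) = (1789.7, -2563.4, -5450).
So ∂z/∂x = −n_x/n_z = 0.32839 and ∂z/∂y = −n_y/n_z = −0.47035.
|∇z| = √(a²+b²) = 0.57364, so dip δ = arctan(0.57364) = 29.84°.
True thickness = vertical thickness × cos δ = 29.1 × cos 29.84° = 25.2 m.

25.2 m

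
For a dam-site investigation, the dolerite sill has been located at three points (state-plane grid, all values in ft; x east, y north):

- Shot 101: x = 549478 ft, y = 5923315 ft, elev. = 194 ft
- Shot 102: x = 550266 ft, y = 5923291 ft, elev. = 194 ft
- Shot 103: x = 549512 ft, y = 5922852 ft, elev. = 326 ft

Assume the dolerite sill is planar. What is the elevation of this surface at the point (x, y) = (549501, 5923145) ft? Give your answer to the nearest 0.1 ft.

Let the plane be z = a·x + b·y + c.
Shot 102−Shot 101: 788a − 24b = 0;  Shot 103−Shot 101: 34a − 463b = 132.
Solving gives a = −0.008702627, b = −0.285736262.
Then c = 194 − a·549478 − b·5923315 = 1697481.79.
At (549501, 5923145): z = −4782.1 − 1692457.3 + 1697481.79 = 242.4 ft.

242.4 ft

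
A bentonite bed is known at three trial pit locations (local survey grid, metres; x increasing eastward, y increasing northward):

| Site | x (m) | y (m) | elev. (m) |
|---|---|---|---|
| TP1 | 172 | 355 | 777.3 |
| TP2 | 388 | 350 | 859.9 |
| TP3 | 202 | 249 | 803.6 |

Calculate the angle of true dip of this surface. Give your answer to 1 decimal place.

22.0°

Two edge vectors: TP1→TP2 = (216, -5, 82.6), TP1→TP3 = (30, -106, 26.3).
Normal n = (TP1→TP2) × (TP1→TP3) = (8624.1, -3202.8, -22746).
So ∂z/∂x = −n_x/n_z = 0.37915 and ∂z/∂y = −n_y/n_z = −0.14081.
Gradient magnitude |∇z| = √(a² + b²) = √(0.14375 + 0.01983) = 0.40445.
True dip = arctan(0.40445) = 22.0°, dipping toward WNW (azimuth ≈ 290°).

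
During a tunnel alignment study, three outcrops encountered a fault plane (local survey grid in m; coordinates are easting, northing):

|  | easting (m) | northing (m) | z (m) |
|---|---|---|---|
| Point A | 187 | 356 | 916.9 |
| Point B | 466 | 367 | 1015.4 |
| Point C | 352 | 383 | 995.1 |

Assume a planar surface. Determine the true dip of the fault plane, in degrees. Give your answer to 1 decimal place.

45.6°

Let the plane be z = a·easting + b·northing + c.
Point B−Point A: 279a + 11b = 98.5;  Point C−Point A: 165a + 27b = 78.2.
Solving gives a = 0.31467, b = 0.97329.
Gradient magnitude |∇z| = √(a² + b²) = √(0.09902 + 0.94730) = 1.02290.
True dip = arctan(1.02290) = 45.6°, dipping toward SSW (azimuth ≈ 198°).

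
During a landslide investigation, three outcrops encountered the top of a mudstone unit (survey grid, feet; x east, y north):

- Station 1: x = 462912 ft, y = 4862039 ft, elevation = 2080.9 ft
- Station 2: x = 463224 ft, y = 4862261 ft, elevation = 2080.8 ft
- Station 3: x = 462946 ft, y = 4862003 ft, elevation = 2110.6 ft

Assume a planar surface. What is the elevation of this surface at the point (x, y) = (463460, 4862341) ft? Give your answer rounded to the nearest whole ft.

2124 ft

Let the plane be z = a·x + b·y + c.
Station 2−Station 1: 312a + 222b = −0.1;  Station 3−Station 1: 34a − 36b = 29.7.
Solving gives a = 0.35089457, b = −0.49359957.
Then c = 2080.9 − a·462912 − b·4862039 = 2239547.97.
At (463460, 4862341): z = 162625.6 − 2400049.4 + 2239547.97 = 2124.1 ft.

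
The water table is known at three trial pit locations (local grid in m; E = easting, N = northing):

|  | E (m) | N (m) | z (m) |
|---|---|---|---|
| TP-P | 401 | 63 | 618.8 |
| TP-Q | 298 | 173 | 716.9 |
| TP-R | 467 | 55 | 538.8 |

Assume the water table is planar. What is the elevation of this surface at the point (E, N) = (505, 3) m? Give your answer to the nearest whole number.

Let the plane be z = a·E + b·N + c.
TP-Q−TP-P: −103a + 110b = 98.1;  TP-R−TP-P: 66a − 8b = −80.
Solving gives a = −1.24537, b = −0.27430.
Then c = 618.8 − a·401 − b·63 = 1135.47.
At (505, 3): z = −628.9 − 0.8 + 1135.47 = 505.7 m.

506 m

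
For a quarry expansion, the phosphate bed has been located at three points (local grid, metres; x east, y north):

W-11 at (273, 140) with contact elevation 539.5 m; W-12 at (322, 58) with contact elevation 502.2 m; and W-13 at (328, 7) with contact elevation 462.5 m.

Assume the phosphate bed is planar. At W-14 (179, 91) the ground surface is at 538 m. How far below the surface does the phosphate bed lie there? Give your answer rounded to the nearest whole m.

104 m

Two edge vectors: W-11→W-12 = (49, -82, -37.3), W-11→W-13 = (55, -133, -77).
Normal n = (W-11→W-12) × (W-11→W-13) = (1353.1, 1721.5, -2007).
So ∂z/∂x = −n_x/n_z = 0.67419 and ∂z/∂y = −n_y/n_z = 0.85775.
Intercept c from W-11: 539.5 − 184.05 − 120.08 = 235.36.
At (179, 91): z_contact = 120.7 + 78.1 + 235.36 = 434.1 m.
Depth below ground = 538 − 434.1 = 104 m.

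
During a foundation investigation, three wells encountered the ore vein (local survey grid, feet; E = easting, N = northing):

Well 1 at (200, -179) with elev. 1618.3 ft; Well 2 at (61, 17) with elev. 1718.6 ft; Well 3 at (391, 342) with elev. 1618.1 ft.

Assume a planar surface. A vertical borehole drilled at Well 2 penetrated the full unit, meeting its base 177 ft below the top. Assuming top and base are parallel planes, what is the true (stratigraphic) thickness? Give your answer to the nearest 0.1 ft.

157.9 ft

Let the plane be z = a·E + b·N + c.
Well 2−Well 1: −139a + 196b = 100.3;  Well 3−Well 1: 191a + 521b = −0.2.
Solving gives a = −0.47604, b = 0.17413.
|∇z| = √(a²+b²) = 0.50689, so dip δ = arctan(0.50689) = 26.88°.
True thickness = vertical thickness × cos δ = 177 × cos 26.88° = 157.9 ft.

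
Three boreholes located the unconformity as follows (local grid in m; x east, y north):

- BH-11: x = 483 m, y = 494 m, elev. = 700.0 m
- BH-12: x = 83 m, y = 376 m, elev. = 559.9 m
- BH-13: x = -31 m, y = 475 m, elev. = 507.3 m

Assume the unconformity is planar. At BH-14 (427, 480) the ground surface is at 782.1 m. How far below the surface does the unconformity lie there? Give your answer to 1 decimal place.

102.0 m

Two edge vectors: BH-11→BH-12 = (-400, -118, -140.1), BH-11→BH-13 = (-514, -19, -192.7).
Normal n = (BH-11→BH-12) × (BH-11→BH-13) = (20076.7, -5068.6, -53052).
So ∂z/∂x = −n_x/n_z = 0.37843 and ∂z/∂y = −n_y/n_z = −0.09554.
Intercept c from BH-11: 700 − 182.78 + 47.20 = 564.41.
At (427, 480): z_contact = 161.59 − 45.86 + 564.41 = 680.15 m.
Depth below ground = 782.1 − 680.15 = 102.0 m.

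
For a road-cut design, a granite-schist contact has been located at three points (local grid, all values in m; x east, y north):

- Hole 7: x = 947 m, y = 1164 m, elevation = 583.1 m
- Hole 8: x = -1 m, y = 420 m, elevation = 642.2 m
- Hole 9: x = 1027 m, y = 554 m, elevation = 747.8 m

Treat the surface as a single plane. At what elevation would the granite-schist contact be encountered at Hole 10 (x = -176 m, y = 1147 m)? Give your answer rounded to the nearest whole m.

435 m

Let the plane be z = a·x + b·y + c.
Hole 8−Hole 7: −948a − 744b = 59.1;  Hole 9−Hole 7: 80a − 610b = 164.7.
Solving gives a = 0.13560, b = −0.25222.
Then c = 583.1 − a·947 − b·1164 = 748.27.
At (-176, 1147): z = −23.9 − 289.3 + 748.27 = 435.1 m.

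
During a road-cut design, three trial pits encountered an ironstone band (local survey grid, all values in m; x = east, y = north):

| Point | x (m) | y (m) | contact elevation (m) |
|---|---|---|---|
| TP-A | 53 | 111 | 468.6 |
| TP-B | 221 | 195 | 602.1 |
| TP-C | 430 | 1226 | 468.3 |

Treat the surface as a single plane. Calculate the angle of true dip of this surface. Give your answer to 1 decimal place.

45.3°

Two edge vectors: TP-A→TP-B = (168, 84, 133.5), TP-A→TP-C = (377, 1115, -0.3).
Normal n = (TP-A→TP-B) × (TP-A→TP-C) = (-148877.7, 50379.9, 155652).
So ∂z/∂x = −n_x/n_z = 0.95648 and ∂z/∂y = −n_y/n_z = −0.32367.
Gradient magnitude |∇z| = √(a² + b²) = √(0.91485 + 0.10476) = 1.00976.
True dip = arctan(1.00976) = 45.3°, dipping toward WNW (azimuth ≈ 289°).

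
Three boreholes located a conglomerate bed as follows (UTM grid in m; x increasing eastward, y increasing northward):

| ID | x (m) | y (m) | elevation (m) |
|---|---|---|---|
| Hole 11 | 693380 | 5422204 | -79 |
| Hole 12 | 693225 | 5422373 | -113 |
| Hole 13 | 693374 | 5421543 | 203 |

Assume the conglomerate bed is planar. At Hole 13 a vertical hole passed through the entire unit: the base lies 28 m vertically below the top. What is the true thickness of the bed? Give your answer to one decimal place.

Let the plane be z = a·x + b·y + c.
Hole 12−Hole 11: −155a + 169b = −34;  Hole 13−Hole 11: −6a − 661b = 282.
Solving gives a = −0.24340, b = −0.42442.
|∇z| = √(a²+b²) = 0.48926, so dip δ = arctan(0.48926) = 26.07°.
True thickness = vertical thickness × cos δ = 28 × cos 26.07° = 25.2 m.

25.2 m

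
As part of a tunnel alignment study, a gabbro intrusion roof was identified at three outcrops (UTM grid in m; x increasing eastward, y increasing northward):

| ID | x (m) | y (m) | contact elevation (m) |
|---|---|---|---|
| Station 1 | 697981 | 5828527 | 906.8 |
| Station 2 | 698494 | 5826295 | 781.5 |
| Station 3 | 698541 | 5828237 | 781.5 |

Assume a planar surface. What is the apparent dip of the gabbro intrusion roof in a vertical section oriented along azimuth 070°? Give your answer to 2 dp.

11.63°

Let the plane be z = a·x + b·y + c.
Station 2−Station 1: 513a − 2232b = −125.3;  Station 3−Station 1: 560a − 290b = −125.3.
Solving gives a = −0.22098, b = 0.00535.
Unit vector along 070° is (sin 70°, cos 70°) = (0.9397, 0.3420).
Slope in that direction = a·(0.9397) + b·(0.3420) = −0.20582.
Apparent dip = arctan|0.20582| = 11.63° (true dip is 12.5°, so apparent ≤ true as expected).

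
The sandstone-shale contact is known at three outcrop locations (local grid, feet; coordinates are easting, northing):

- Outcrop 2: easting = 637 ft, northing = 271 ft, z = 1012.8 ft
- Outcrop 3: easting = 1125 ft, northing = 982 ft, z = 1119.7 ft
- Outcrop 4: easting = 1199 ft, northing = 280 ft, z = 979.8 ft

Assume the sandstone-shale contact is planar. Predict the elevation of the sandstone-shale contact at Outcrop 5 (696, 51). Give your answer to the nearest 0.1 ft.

966.7 ft

Two edge vectors: Outcrop 2→Outcrop 3 = (488, 711, 106.9), Outcrop 2→Outcrop 4 = (562, 9, -33).
Normal n = (Outcrop 2→Outcrop 3) × (Outcrop 2→Outcrop 4) = (-24425.1, 76181.8, -395190).
So ∂z/∂easting = −n_x/n_z = −0.061806 and ∂z/∂northing = −n_y/n_z = 0.192773.
Intercept c from Outcrop 2: 1012.8 + 39.37 − 52.24 = 999.93.
At (696, 51): z = −43.0 + 9.8 + 999.93 = 966.7 ft.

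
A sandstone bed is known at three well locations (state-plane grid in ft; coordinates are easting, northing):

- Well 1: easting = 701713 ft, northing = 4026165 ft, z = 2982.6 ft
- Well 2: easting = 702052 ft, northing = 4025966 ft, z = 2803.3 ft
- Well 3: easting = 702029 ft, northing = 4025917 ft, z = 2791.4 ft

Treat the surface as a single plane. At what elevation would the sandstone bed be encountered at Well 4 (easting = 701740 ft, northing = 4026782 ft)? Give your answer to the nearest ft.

Let the plane be z = a·easting + b·northing + c.
Well 2−Well 1: 339a − 199b = −179.3;  Well 3−Well 1: 316a − 248b = −191.2.
Solving gives a = −0.30288843, b = 0.38502926.
Then c = 2982.6 − a·701713 − b·4026165 = −1334667.99.
At (701740, 4026782): z = −212548.9 + 1550428.9 − 1334667.99 = 3212.0 ft.

3212 ft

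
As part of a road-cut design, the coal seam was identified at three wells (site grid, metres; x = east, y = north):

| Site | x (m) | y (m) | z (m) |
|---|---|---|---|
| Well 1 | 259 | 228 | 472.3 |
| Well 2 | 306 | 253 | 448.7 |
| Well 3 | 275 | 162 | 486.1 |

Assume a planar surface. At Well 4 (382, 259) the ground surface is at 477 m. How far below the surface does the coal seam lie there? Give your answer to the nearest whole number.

Let the plane be z = a·x + b·y + c.
Well 2−Well 1: 47a + 25b = −23.6;  Well 3−Well 1: 16a − 66b = 13.8.
Solving gives a = −0.34626, b = −0.29303.
Then c = 472.3 − a·259 − b·228 = 628.79.
At (382, 259): z_contact = −132.3 − 75.9 + 628.79 = 420.6 m.
Depth below ground = 477 − 420.6 = 56 m.

56 m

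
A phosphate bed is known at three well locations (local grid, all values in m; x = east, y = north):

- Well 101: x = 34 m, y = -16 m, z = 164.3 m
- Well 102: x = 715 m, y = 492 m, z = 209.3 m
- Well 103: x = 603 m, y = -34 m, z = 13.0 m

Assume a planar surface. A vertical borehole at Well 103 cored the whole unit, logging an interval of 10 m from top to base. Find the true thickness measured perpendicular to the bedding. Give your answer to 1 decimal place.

9.0 m

Two edge vectors: Well 101→Well 102 = (681, 508, 45), Well 101→Well 103 = (569, -18, -151.3).
Normal n = (Well 101→Well 102) × (Well 101→Well 103) = (-76050.4, 128640.3, -301310).
So ∂z/∂x = −n_x/n_z = −0.25240 and ∂z/∂y = −n_y/n_z = 0.42694.
|∇z| = √(a²+b²) = 0.49596, so dip δ = arctan(0.49596) = 26.38°.
True thickness = vertical thickness × cos δ = 10 × cos 26.38° = 9.0 m.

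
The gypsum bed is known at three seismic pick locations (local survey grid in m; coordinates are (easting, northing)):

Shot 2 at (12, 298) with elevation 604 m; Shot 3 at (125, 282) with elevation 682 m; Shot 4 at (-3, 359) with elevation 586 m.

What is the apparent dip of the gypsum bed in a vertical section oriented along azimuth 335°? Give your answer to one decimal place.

Two edge vectors: Shot 2→Shot 3 = (113, -16, 78), Shot 2→Shot 4 = (-15, 61, -18).
Normal n = (Shot 2→Shot 3) × (Shot 2→Shot 4) = (-4470, 864, 6653).
So ∂z/∂E = −n_x/n_z = 0.67188 and ∂z/∂N = −n_y/n_z = −0.12987.
Unit vector along 335° is (sin 335°, cos 335°) = (-0.4226, 0.9063).
Slope in that direction = a·(-0.4226) + b·(0.9063) = −0.40165.
Apparent dip = arctan|0.40165| = 21.9° (true dip is 34.4°, so apparent ≤ true as expected).

21.9°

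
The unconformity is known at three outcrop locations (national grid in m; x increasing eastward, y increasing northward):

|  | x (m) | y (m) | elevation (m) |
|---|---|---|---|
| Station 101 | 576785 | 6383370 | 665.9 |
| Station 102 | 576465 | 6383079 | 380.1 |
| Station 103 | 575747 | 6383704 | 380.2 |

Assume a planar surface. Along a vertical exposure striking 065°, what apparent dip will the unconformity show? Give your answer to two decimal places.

Two edge vectors: Station 101→Station 102 = (-320, -291, -285.8), Station 101→Station 103 = (-1038, 334, -285.7).
Normal n = (Station 101→Station 102) × (Station 101→Station 103) = (178595.9, 205236.4, -408938).
So ∂z/∂x = −n_x/n_z = 0.43673 and ∂z/∂y = −n_y/n_z = 0.50188.
Unit vector along 065° is (sin 65°, cos 65°) = (0.9063, 0.4226).
Slope in that direction = a·(0.9063) + b·(0.4226) = 0.60791.
Apparent dip = arctan|0.60791| = 31.30° (true dip is 33.6°, so apparent ≤ true as expected).

31.30°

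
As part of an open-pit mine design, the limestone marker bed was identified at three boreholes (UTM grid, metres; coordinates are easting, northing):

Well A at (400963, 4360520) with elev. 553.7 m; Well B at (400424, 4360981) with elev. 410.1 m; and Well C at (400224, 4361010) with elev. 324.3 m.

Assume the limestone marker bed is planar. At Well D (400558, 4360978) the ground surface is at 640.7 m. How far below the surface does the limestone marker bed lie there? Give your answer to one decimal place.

169.4 m

Two edge vectors: Well A→Well B = (-539, 461, -143.6), Well A→Well C = (-739, 490, -229.4).
Normal n = (Well A→Well B) × (Well A→Well C) = (-35389.4, -17526.2, 76569).
So ∂z/∂easting = −n_x/n_z = 0.462189659 and ∂z/∂northing = −n_y/n_z = 0.228894200.
Intercept c from Well A: 553.7 − 185320.95 − 998097.74 = −1182864.99.
At (400558, 4360978): z_contact = 185133.77 + 998202.57 − 1182864.99 = 471.35 m.
Depth below ground = 640.7 − 471.35 = 169.4 m.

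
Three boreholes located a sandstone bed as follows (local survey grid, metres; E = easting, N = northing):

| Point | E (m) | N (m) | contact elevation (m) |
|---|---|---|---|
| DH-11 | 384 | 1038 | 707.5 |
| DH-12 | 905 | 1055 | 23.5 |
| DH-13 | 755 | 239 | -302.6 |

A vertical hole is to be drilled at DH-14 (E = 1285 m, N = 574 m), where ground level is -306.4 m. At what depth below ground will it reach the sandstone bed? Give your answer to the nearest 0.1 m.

Two edge vectors: DH-11→DH-12 = (521, 17, -684), DH-11→DH-13 = (371, -799, -1010.1).
Normal n = (DH-11→DH-12) × (DH-11→DH-13) = (-563687.7, 272498.1, -422586).
So ∂z/∂E = −n_x/n_z = −1.333901 and ∂z/∂N = −n_y/n_z = 0.644835.
Intercept c from DH-11: 707.5 + 512.22 − 669.34 = 550.38.
At (1285, 574): z_contact = −1714.06 + 370.14 + 550.38 = -793.55 m.
Depth below ground = -306.4 − (-793.55) = 487.1 m.

487.1 m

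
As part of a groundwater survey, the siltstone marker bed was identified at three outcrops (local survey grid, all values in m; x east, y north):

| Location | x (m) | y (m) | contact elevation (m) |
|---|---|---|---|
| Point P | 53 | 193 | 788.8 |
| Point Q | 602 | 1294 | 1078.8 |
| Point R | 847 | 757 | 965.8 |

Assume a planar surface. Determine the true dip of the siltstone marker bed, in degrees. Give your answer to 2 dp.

13.61°

Two edge vectors: Point P→Point Q = (549, 1101, 290), Point P→Point R = (794, 564, 177).
Normal n = (Point P→Point Q) × (Point P→Point R) = (31317, 133087, -564558).
So ∂z/∂x = −n_x/n_z = 0.05547 and ∂z/∂y = −n_y/n_z = 0.23574.
Gradient magnitude |∇z| = √(a² + b²) = √(0.00308 + 0.05557) = 0.24218.
True dip = arctan(0.24218) = 13.61°, dipping toward SSW (azimuth ≈ 193°).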